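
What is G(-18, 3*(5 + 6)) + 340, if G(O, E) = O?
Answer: 322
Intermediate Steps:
G(-18, 3*(5 + 6)) + 340 = -18 + 340 = 322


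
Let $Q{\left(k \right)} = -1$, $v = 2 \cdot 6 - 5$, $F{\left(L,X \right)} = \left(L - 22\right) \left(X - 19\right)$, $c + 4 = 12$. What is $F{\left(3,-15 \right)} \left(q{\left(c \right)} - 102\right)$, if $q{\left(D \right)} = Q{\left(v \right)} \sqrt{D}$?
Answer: $-65892 - 1292 \sqrt{2} \approx -67719.0$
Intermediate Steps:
$c = 8$ ($c = -4 + 12 = 8$)
$F{\left(L,X \right)} = \left(-22 + L\right) \left(-19 + X\right)$
$v = 7$ ($v = 12 - 5 = 7$)
$q{\left(D \right)} = - \sqrt{D}$
$F{\left(3,-15 \right)} \left(q{\left(c \right)} - 102\right) = \left(418 - -330 - 57 + 3 \left(-15\right)\right) \left(- \sqrt{8} - 102\right) = \left(418 + 330 - 57 - 45\right) \left(- 2 \sqrt{2} - 102\right) = 646 \left(- 2 \sqrt{2} - 102\right) = 646 \left(-102 - 2 \sqrt{2}\right) = -65892 - 1292 \sqrt{2}$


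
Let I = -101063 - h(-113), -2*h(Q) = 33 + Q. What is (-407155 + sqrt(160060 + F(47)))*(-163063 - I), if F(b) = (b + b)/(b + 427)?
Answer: 25227323800 - 61960*sqrt(8990421279)/237 ≈ 2.5203e+10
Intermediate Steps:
F(b) = 2*b/(427 + b) (F(b) = (2*b)/(427 + b) = 2*b/(427 + b))
h(Q) = -33/2 - Q/2 (h(Q) = -(33 + Q)/2 = -33/2 - Q/2)
I = -101103 (I = -101063 - (-33/2 - 1/2*(-113)) = -101063 - (-33/2 + 113/2) = -101063 - 1*40 = -101063 - 40 = -101103)
(-407155 + sqrt(160060 + F(47)))*(-163063 - I) = (-407155 + sqrt(160060 + 2*47/(427 + 47)))*(-163063 - 1*(-101103)) = (-407155 + sqrt(160060 + 2*47/474))*(-163063 + 101103) = (-407155 + sqrt(160060 + 2*47*(1/474)))*(-61960) = (-407155 + sqrt(160060 + 47/237))*(-61960) = (-407155 + sqrt(37934267/237))*(-61960) = (-407155 + sqrt(8990421279)/237)*(-61960) = 25227323800 - 61960*sqrt(8990421279)/237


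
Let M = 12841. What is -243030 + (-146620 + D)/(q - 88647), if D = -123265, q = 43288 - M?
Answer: -2828815223/11640 ≈ -2.4303e+5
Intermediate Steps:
q = 30447 (q = 43288 - 1*12841 = 43288 - 12841 = 30447)
-243030 + (-146620 + D)/(q - 88647) = -243030 + (-146620 - 123265)/(30447 - 88647) = -243030 - 269885/(-58200) = -243030 - 269885*(-1/58200) = -243030 + 53977/11640 = -2828815223/11640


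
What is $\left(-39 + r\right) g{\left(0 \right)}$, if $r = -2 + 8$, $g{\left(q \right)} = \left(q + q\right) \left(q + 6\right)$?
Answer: $0$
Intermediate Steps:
$g{\left(q \right)} = 2 q \left(6 + q\right)$
$r = 6$
$\left(-39 + r\right) g{\left(0 \right)} = \left(-39 + 6\right) 2 \cdot 0 \left(6 + 0\right) = - 33 \cdot 2 \cdot 0 \cdot 6 = \left(-33\right) 0 = 0$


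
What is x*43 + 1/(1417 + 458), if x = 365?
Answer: 29428126/1875 ≈ 15695.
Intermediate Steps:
x*43 + 1/(1417 + 458) = 365*43 + 1/(1417 + 458) = 15695 + 1/1875 = 29428126/1875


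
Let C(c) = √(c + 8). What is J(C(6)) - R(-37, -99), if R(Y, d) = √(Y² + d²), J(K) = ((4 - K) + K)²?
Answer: 16 - √11170 ≈ -89.688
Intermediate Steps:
C(c) = √(8 + c)
J(K) = 16 (J(K) = 4² = 16)
J(C(6)) - R(-37, -99) = 16 - √((-37)² + (-99)²) = 16 - √(1369 + 9801) = 16 - √11170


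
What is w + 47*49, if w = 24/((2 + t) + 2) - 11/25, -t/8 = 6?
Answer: 633054/275 ≈ 2302.0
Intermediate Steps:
t = -48 (t = -8*6 = -48)
w = -271/275 (w = 24/((2 - 48) + 2) - 11/25 = 24/(-46 + 2) - 11*1/25 = 24/(-44) - 11/25 = 24*(-1/44) - 11/25 = -6/11 - 11/25 = -271/275 ≈ -0.98545)
w + 47*49 = -271/275 + 47*49 = -271/275 + 2303 = 633054/275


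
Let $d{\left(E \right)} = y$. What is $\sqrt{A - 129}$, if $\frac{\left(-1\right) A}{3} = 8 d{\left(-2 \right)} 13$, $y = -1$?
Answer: $\sqrt{183} \approx 13.528$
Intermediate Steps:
$d{\left(E \right)} = -1$
$A = 312$ ($A = - 3 \cdot 8 \left(-1\right) 13 = - 3 \left(\left(-8\right) 13\right) = \left(-3\right) \left(-104\right) = 312$)
$\sqrt{A - 129} = \sqrt{312 - 129} = \sqrt{183}$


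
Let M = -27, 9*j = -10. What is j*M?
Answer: 30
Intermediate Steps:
j = -10/9 (j = (⅑)*(-10) = -10/9 ≈ -1.1111)
j*M = -10/9*(-27) = 30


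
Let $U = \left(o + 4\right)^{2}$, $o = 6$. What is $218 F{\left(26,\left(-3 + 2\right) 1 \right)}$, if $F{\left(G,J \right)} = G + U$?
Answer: $27468$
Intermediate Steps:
$U = 100$ ($U = \left(6 + 4\right)^{2} = 10^{2} = 100$)
$F{\left(G,J \right)} = 100 + G$ ($F{\left(G,J \right)} = G + 100 = 100 + G$)
$218 F{\left(26,\left(-3 + 2\right) 1 \right)} = 218 \left(100 + 26\right) = 218 \cdot 126 = 27468$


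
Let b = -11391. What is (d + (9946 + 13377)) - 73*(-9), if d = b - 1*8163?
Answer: 4426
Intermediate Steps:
d = -19554 (d = -11391 - 1*8163 = -11391 - 8163 = -19554)
(d + (9946 + 13377)) - 73*(-9) = (-19554 + (9946 + 13377)) - 73*(-9) = (-19554 + 23323) + 657 = 3769 + 657 = 4426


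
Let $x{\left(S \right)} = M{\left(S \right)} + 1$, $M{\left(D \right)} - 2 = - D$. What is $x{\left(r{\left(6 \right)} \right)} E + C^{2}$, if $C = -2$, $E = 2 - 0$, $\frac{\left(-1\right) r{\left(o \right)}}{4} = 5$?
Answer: $50$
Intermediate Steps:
$r{\left(o \right)} = -20$ ($r{\left(o \right)} = \left(-4\right) 5 = -20$)
$E = 2$ ($E = 2 + 0 = 2$)
$M{\left(D \right)} = 2 - D$
$x{\left(S \right)} = 3 - S$ ($x{\left(S \right)} = \left(2 - S\right) + 1 = 3 - S$)
$x{\left(r{\left(6 \right)} \right)} E + C^{2} = \left(3 - -20\right) 2 + \left(-2\right)^{2} = \left(3 + 20\right) 2 + 4 = 23 \cdot 2 + 4 = 46 + 4 = 50$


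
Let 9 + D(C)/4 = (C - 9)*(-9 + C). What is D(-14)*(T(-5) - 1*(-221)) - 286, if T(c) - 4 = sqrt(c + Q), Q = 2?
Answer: 467714 + 2080*I*sqrt(3) ≈ 4.6771e+5 + 3602.7*I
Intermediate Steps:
D(C) = -36 + 4*(-9 + C)**2 (D(C) = -36 + 4*((C - 9)*(-9 + C)) = -36 + 4*((-9 + C)*(-9 + C)) = -36 + 4*(-9 + C)**2)
T(c) = 4 + sqrt(2 + c) (T(c) = 4 + sqrt(c + 2) = 4 + sqrt(2 + c))
D(-14)*(T(-5) - 1*(-221)) - 286 = (-36 + 4*(-9 - 14)**2)*((4 + sqrt(2 - 5)) - 1*(-221)) - 286 = (-36 + 4*(-23)**2)*((4 + sqrt(-3)) + 221) - 286 = (-36 + 4*529)*((4 + I*sqrt(3)) + 221) - 286 = (-36 + 2116)*(225 + I*sqrt(3)) - 286 = 2080*(225 + I*sqrt(3)) - 286 = (468000 + 2080*I*sqrt(3)) - 286 = 467714 + 2080*I*sqrt(3)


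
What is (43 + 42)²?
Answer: 7225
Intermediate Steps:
(43 + 42)² = 85² = 7225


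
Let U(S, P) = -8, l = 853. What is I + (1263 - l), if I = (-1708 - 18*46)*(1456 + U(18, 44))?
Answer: -3671718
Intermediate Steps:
I = -3672128 (I = (-1708 - 18*46)*(1456 - 8) = (-1708 - 828)*1448 = -2536*1448 = -3672128)
I + (1263 - l) = -3672128 + (1263 - 1*853) = -3672128 + (1263 - 853) = -3672128 + 410 = -3671718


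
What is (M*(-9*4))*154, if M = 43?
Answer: -238392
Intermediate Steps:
(M*(-9*4))*154 = (43*(-9*4))*154 = (43*(-36))*154 = -1548*154 = -238392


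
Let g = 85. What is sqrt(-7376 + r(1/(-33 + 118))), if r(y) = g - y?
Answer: 2*I*sqrt(13169390)/85 ≈ 85.387*I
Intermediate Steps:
r(y) = 85 - y
sqrt(-7376 + r(1/(-33 + 118))) = sqrt(-7376 + (85 - 1/(-33 + 118))) = sqrt(-7376 + (85 - 1/85)) = sqrt(-7376 + 7224/85) = sqrt(-619736/85) = 2*I*sqrt(13169390)/85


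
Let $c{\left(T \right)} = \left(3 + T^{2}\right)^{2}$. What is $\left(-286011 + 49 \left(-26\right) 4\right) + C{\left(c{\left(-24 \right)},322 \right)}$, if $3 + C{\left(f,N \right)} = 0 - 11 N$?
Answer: $-294652$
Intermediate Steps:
$C{\left(f,N \right)} = -3 - 11 N$ ($C{\left(f,N \right)} = -3 + \left(0 - 11 N\right) = -3 - 11 N$)
$\left(-286011 + 49 \left(-26\right) 4\right) + C{\left(c{\left(-24 \right)},322 \right)} = \left(-286011 + 49 \left(-26\right) 4\right) - 3545 = \left(-286011 - 5096\right) - 3545 = -291107 - 3545 = -294652$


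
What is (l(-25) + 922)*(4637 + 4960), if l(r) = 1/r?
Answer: 221201253/25 ≈ 8.8480e+6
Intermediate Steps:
(l(-25) + 922)*(4637 + 4960) = (1/(-25) + 922)*(4637 + 4960) = (-1/25 + 922)*9597 = (23049/25)*9597 = 221201253/25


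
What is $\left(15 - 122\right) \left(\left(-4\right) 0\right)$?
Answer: $0$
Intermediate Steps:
$\left(15 - 122\right) \left(\left(-4\right) 0\right) = \left(-107\right) 0 = 0$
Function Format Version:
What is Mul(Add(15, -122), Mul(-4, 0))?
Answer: 0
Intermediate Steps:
Mul(Add(15, -122), Mul(-4, 0)) = Mul(-107, 0) = 0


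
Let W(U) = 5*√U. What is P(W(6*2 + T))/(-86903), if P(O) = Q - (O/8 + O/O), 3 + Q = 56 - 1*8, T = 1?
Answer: -44/86903 + 5*√13/695224 ≈ -0.00048038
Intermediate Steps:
Q = 45 (Q = -3 + (56 - 1*8) = -3 + (56 - 8) = -3 + 48 = 45)
P(O) = 44 - O/8 (P(O) = 45 - (O/8 + O/O) = 45 - (O*(⅛) + 1) = 45 - (O/8 + 1) = 45 - (1 + O/8) = 45 + (-1 - O/8) = 44 - O/8)
P(W(6*2 + T))/(-86903) = (44 - 5*√(6*2 + 1)/8)/(-86903) = (44 - 5*√(12 + 1)/8)*(-1/86903) = (44 - 5*√13/8)*(-1/86903) = -44/86903 + 5*√13/695224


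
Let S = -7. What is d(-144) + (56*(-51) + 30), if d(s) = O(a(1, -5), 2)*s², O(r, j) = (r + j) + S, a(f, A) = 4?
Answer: -23562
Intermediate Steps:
O(r, j) = -7 + j + r (O(r, j) = (r + j) - 7 = (j + r) - 7 = -7 + j + r)
d(s) = -s² (d(s) = (-7 + 2 + 4)*s² = -s²)
d(-144) + (56*(-51) + 30) = -1*(-144)² + (56*(-51) + 30) = -1*20736 + (-2856 + 30) = -20736 - 2826 = -23562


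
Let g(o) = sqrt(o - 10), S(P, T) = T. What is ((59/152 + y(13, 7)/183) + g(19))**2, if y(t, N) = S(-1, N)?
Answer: 9083805481/773729856 ≈ 11.740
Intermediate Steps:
y(t, N) = N
g(o) = sqrt(-10 + o)
((59/152 + y(13, 7)/183) + g(19))**2 = ((59/152 + 7/183) + sqrt(-10 + 19))**2 = ((59*(1/152) + 7*(1/183)) + sqrt(9))**2 = ((59/152 + 7/183) + 3)**2 = (11861/27816 + 3)**2 = (95309/27816)**2 = 9083805481/773729856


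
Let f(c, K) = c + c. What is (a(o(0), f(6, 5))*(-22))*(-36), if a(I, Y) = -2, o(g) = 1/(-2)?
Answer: -1584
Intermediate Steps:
o(g) = -1/2
f(c, K) = 2*c
(a(o(0), f(6, 5))*(-22))*(-36) = -2*(-22)*(-36) = 44*(-36) = -1584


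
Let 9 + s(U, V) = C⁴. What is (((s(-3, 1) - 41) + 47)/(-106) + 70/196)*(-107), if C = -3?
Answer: 30067/742 ≈ 40.522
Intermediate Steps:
s(U, V) = 72 (s(U, V) = -9 + (-3)⁴ = -9 + 81 = 72)
(((s(-3, 1) - 41) + 47)/(-106) + 70/196)*(-107) = (((72 - 41) + 47)/(-106) + 70/196)*(-107) = ((31 + 47)*(-1/106) + 70*(1/196))*(-107) = (78*(-1/106) + 5/14)*(-107) = (-39/53 + 5/14)*(-107) = -281/742*(-107) = 30067/742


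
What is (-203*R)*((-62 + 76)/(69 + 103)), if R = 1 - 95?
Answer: 66787/43 ≈ 1553.2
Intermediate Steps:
R = -94
(-203*R)*((-62 + 76)/(69 + 103)) = (-203*(-94))*((-62 + 76)/(69 + 103)) = 19082*(14/172) = 19082*(14*(1/172)) = 19082*(7/86) = 66787/43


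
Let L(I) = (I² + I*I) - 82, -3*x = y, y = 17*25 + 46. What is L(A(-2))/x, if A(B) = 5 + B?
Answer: 64/157 ≈ 0.40764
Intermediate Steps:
y = 471 (y = 425 + 46 = 471)
x = -157 (x = -⅓*471 = -157)
L(I) = -82 + 2*I² (L(I) = (I² + I²) - 82 = 2*I² - 82 = -82 + 2*I²)
L(A(-2))/x = (-82 + 2*(5 - 2)²)/(-157) = (-82 + 2*3²)*(-1/157) = (-82 + 2*9)*(-1/157) = (-82 + 18)*(-1/157) = -64*(-1/157) = 64/157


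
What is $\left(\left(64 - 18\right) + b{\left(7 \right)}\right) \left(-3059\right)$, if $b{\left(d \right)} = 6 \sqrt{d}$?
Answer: $-140714 - 18354 \sqrt{7} \approx -1.8927 \cdot 10^{5}$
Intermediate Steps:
$\left(\left(64 - 18\right) + b{\left(7 \right)}\right) \left(-3059\right) = \left(\left(64 - 18\right) + 6 \sqrt{7}\right) \left(-3059\right) = \left(46 + 6 \sqrt{7}\right) \left(-3059\right) = -140714 - 18354 \sqrt{7}$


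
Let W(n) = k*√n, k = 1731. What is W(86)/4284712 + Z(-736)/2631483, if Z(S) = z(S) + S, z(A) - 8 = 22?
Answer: -706/2631483 + 1731*√86/4284712 ≈ 0.0034782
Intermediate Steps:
z(A) = 30 (z(A) = 8 + 22 = 30)
Z(S) = 30 + S
W(n) = 1731*√n
W(86)/4284712 + Z(-736)/2631483 = (1731*√86)/4284712 + (30 - 736)/2631483 = (1731*√86)*(1/4284712) - 706*1/2631483 = 1731*√86/4284712 - 706/2631483 = -706/2631483 + 1731*√86/4284712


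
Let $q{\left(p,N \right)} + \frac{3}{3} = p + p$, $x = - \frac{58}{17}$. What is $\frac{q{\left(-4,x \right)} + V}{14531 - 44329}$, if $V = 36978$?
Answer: $- \frac{36969}{29798} \approx -1.2407$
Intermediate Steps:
$x = - \frac{58}{17}$ ($x = \left(-58\right) \frac{1}{17} = - \frac{58}{17} \approx -3.4118$)
$q{\left(p,N \right)} = -1 + 2 p$ ($q{\left(p,N \right)} = -1 + \left(p + p\right) = -1 + 2 p$)
$\frac{q{\left(-4,x \right)} + V}{14531 - 44329} = \frac{\left(-1 + 2 \left(-4\right)\right) + 36978}{14531 - 44329} = \frac{\left(-1 - 8\right) + 36978}{-29798} = \left(-9 + 36978\right) \left(- \frac{1}{29798}\right) = 36969 \left(- \frac{1}{29798}\right) = - \frac{36969}{29798}$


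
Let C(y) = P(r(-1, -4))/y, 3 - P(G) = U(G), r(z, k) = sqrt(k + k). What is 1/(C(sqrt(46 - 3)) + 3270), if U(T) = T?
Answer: 43/(140610 + sqrt(43)*(3 - 2*I*sqrt(2))) ≈ 0.00030577 + 4.0327e-8*I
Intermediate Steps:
r(z, k) = sqrt(2)*sqrt(k) (r(z, k) = sqrt(2*k) = sqrt(2)*sqrt(k))
P(G) = 3 - G
C(y) = (3 - 2*I*sqrt(2))/y (C(y) = (3 - sqrt(2)*sqrt(-4))/y = (3 - sqrt(2)*2*I)/y = (3 - 2*I*sqrt(2))/y)
1/(C(sqrt(46 - 3)) + 3270) = 1/((3 - 2*I*sqrt(2))/(sqrt(46 - 3)) + 3270) = 1/((3 - 2*I*sqrt(2))/(sqrt(43)) + 3270) = 1/((sqrt(43)/43)*(3 - 2*I*sqrt(2)) + 3270) = 1/(sqrt(43)*(3 - 2*I*sqrt(2))/43 + 3270) = 1/(3270 + sqrt(43)*(3 - 2*I*sqrt(2))/43)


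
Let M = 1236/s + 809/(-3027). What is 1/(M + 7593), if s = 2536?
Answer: 1919118/14572285411 ≈ 0.00013170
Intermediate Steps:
M = 422437/1919118 (M = 1236/2536 + 809/(-3027) = 1236*(1/2536) + 809*(-1/3027) = 309/634 - 809/3027 = 422437/1919118 ≈ 0.22012)
1/(M + 7593) = 1/(422437/1919118 + 7593) = 1/(14572285411/1919118) = 1919118/14572285411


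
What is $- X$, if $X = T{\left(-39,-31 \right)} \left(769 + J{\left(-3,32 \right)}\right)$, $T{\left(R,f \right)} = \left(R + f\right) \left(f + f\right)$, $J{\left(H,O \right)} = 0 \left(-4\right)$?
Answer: $-3337460$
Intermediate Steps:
$J{\left(H,O \right)} = 0$
$T{\left(R,f \right)} = 2 f \left(R + f\right)$ ($T{\left(R,f \right)} = \left(R + f\right) 2 f = 2 f \left(R + f\right)$)
$X = 3337460$ ($X = 2 \left(-31\right) \left(-39 - 31\right) \left(769 + 0\right) = 2 \left(-31\right) \left(-70\right) 769 = 4340 \cdot 769 = 3337460$)
$- X = \left(-1\right) 3337460 = -3337460$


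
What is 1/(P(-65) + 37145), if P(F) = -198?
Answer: 1/36947 ≈ 2.7066e-5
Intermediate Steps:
1/(P(-65) + 37145) = 1/(-198 + 37145) = 1/36947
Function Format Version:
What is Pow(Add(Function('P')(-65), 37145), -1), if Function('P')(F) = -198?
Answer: Rational(1, 36947) ≈ 2.7066e-5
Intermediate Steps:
Pow(Add(Function('P')(-65), 37145), -1) = Pow(Add(-198, 37145), -1) = Pow(36947, -1) = Rational(1, 36947)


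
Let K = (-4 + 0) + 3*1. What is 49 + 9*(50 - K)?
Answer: 508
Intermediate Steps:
K = -1 (K = -4 + 3 = -1)
49 + 9*(50 - K) = 49 + 9*(50 - 1*(-1)) = 49 + 9*(50 + 1) = 49 + 9*51 = 49 + 459 = 508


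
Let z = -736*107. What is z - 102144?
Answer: -180896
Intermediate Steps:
z = -78752
z - 102144 = -78752 - 102144 = -180896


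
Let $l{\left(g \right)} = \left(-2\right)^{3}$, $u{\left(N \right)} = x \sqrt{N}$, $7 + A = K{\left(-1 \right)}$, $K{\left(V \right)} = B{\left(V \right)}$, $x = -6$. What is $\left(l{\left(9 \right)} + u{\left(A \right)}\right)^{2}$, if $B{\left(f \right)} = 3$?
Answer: $-80 + 192 i \approx -80.0 + 192.0 i$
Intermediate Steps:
$K{\left(V \right)} = 3$
$A = -4$ ($A = -7 + 3 = -4$)
$u{\left(N \right)} = - 6 \sqrt{N}$
$l{\left(g \right)} = -8$
$\left(l{\left(9 \right)} + u{\left(A \right)}\right)^{2} = \left(-8 - 6 \sqrt{-4}\right)^{2} = \left(-8 - 6 \cdot 2 i\right)^{2} = \left(-8 - 12 i\right)^{2}$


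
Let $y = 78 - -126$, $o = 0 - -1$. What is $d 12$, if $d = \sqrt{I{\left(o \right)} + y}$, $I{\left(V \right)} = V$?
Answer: $12 \sqrt{205} \approx 171.81$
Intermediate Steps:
$o = 1$ ($o = 0 + 1 = 1$)
$y = 204$ ($y = 78 + 126 = 204$)
$d = \sqrt{205}$ ($d = \sqrt{1 + 204} = \sqrt{205} \approx 14.318$)
$d 12 = \sqrt{205} \cdot 12 = 12 \sqrt{205}$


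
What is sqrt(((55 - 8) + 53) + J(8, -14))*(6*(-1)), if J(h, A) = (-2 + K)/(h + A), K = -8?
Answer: -2*sqrt(915) ≈ -60.498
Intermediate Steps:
J(h, A) = -10/(A + h) (J(h, A) = (-2 - 8)/(h + A) = -10/(A + h))
sqrt(((55 - 8) + 53) + J(8, -14))*(6*(-1)) = sqrt(((55 - 8) + 53) - 10/(-14 + 8))*(6*(-1)) = sqrt((47 + 53) - 10/(-6))*(-6) = sqrt(100 - 10*(-1/6))*(-6) = sqrt(100 + 5/3)*(-6) = sqrt(305/3)*(-6) = (sqrt(915)/3)*(-6) = -2*sqrt(915)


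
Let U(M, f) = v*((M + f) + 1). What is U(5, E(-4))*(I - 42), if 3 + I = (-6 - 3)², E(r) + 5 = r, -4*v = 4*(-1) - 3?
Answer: -189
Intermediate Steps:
v = 7/4 (v = -(4*(-1) - 3)/4 = -(-4 - 3)/4 = -¼*(-7) = 7/4 ≈ 1.7500)
E(r) = -5 + r
U(M, f) = 7/4 + 7*M/4 + 7*f/4 (U(M, f) = 7*((M + f) + 1)/4 = 7*(1 + M + f)/4 = 7/4 + 7*M/4 + 7*f/4)
I = 78 (I = -3 + (-6 - 3)² = -3 + (-9)² = -3 + 81 = 78)
U(5, E(-4))*(I - 42) = (7/4 + (7/4)*5 + 7*(-5 - 4)/4)*(78 - 42) = (7/4 + 35/4 + (7/4)*(-9))*36 = (7/4 + 35/4 - 63/4)*36 = -21/4*36 = -189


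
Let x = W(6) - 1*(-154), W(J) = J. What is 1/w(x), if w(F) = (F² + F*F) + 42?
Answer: 1/51242 ≈ 1.9515e-5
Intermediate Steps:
x = 160 (x = 6 - 1*(-154) = 6 + 154 = 160)
w(F) = 42 + 2*F² (w(F) = (F² + F²) + 42 = 2*F² + 42 = 42 + 2*F²)
1/w(x) = 1/(42 + 2*160²) = 1/(42 + 2*25600) = 1/(42 + 51200) = 1/51242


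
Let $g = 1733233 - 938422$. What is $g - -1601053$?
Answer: $2395864$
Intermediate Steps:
$g = 794811$ ($g = 1733233 - 938422 = 794811$)
$g - -1601053 = 794811 - -1601053 = 794811 + 1601053 = 2395864$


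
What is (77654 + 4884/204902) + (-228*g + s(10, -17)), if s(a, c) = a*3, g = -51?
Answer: 9150106154/102451 ≈ 89312.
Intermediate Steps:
s(a, c) = 3*a
(77654 + 4884/204902) + (-228*g + s(10, -17)) = (77654 + 4884/204902) + (-228*(-51) + 3*10) = (77654 + 4884*(1/204902)) + (11628 + 30) = (77654 + 2442/102451) + 11658 = 7955732396/102451 + 11658 = 9150106154/102451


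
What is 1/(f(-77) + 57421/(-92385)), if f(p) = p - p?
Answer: -92385/57421 ≈ -1.6089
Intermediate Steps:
f(p) = 0
1/(f(-77) + 57421/(-92385)) = 1/(0 + 57421/(-92385)) = 1/(0 + 57421*(-1/92385)) = 1/(0 - 57421/92385) = 1/(-57421/92385) = -92385/57421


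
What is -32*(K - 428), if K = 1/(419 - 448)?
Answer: 397216/29 ≈ 13697.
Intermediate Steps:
K = -1/29 (K = 1/(-29) = -1/29 ≈ -0.034483)
-32*(K - 428) = -32*(-1/29 - 428) = -32*(-12413/29) = 397216/29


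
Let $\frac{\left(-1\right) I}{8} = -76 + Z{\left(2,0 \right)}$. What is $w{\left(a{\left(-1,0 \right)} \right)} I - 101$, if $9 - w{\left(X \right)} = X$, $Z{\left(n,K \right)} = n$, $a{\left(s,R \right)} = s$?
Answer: $5819$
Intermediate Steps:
$w{\left(X \right)} = 9 - X$
$I = 592$ ($I = - 8 \left(-76 + 2\right) = \left(-8\right) \left(-74\right) = 592$)
$w{\left(a{\left(-1,0 \right)} \right)} I - 101 = \left(9 - -1\right) 592 - 101 = \left(9 + 1\right) 592 - 101 = 10 \cdot 592 - 101 = 5920 - 101 = 5819$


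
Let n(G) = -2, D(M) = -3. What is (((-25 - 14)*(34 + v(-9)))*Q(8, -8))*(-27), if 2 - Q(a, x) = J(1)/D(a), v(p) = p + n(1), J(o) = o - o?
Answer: 48438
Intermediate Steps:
J(o) = 0
v(p) = -2 + p (v(p) = p - 2 = -2 + p)
Q(a, x) = 2 (Q(a, x) = 2 - 0/(-3) = 2 - 0*(-1)/3 = 2 - 1*0 = 2 + 0 = 2)
(((-25 - 14)*(34 + v(-9)))*Q(8, -8))*(-27) = (((-25 - 14)*(34 + (-2 - 9)))*2)*(-27) = (-39*(34 - 11)*2)*(-27) = (-39*23*2)*(-27) = -897*2*(-27) = -1794*(-27) = 48438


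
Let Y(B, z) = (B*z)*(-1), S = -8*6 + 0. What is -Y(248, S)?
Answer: -11904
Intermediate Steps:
S = -48 (S = -48 + 0 = -48)
Y(B, z) = -B*z
-Y(248, S) = -(-1)*248*(-48) = -1*11904 = -11904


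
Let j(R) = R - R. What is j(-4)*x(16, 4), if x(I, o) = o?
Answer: 0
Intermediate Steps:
j(R) = 0
j(-4)*x(16, 4) = 0*4 = 0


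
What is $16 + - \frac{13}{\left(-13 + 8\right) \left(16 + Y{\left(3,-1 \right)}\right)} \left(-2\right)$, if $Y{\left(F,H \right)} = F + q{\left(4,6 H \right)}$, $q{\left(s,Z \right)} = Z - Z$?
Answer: $\frac{1494}{95} \approx 15.726$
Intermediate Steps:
$q{\left(s,Z \right)} = 0$
$Y{\left(F,H \right)} = F$ ($Y{\left(F,H \right)} = F + 0 = F$)
$16 + - \frac{13}{\left(-13 + 8\right) \left(16 + Y{\left(3,-1 \right)}\right)} \left(-2\right) = 16 + - \frac{13}{\left(-13 + 8\right) \left(16 + 3\right)} \left(-2\right) = 16 + - \frac{13}{\left(-5\right) 19} \left(-2\right) = 16 + - \frac{13}{-95} \left(-2\right) = 16 + \left(-13\right) \left(- \frac{1}{95}\right) \left(-2\right) = 16 + \frac{13}{95} \left(-2\right) = 16 - \frac{26}{95} = \frac{1494}{95}$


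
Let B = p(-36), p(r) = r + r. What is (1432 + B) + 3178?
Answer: 4538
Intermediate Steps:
p(r) = 2*r
B = -72 (B = 2*(-36) = -72)
(1432 + B) + 3178 = (1432 - 72) + 3178 = 1360 + 3178 = 4538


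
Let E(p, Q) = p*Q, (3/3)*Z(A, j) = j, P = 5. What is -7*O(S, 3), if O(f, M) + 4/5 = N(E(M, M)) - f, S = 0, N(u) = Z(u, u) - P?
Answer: -112/5 ≈ -22.400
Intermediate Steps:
Z(A, j) = j
E(p, Q) = Q*p
N(u) = -5 + u (N(u) = u - 1*5 = u - 5 = -5 + u)
O(f, M) = -29/5 + M² - f (O(f, M) = -⅘ + ((-5 + M*M) - f) = -⅘ + ((-5 + M²) - f) = -⅘ + (-5 + M² - f) = -29/5 + M² - f)
-7*O(S, 3) = -7*(-29/5 + 3² - 1*0) = -7*(-29/5 + 9 + 0) = -7*16/5 = -112/5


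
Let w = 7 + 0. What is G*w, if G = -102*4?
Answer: -2856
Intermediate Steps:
G = -408
w = 7
G*w = -408*7 = -2856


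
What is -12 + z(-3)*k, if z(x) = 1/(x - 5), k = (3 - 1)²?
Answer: -25/2 ≈ -12.500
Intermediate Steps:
k = 4 (k = 2² = 4)
z(x) = 1/(-5 + x)
-12 + z(-3)*k = -12 + 4/(-5 - 3) = -12 + 4/(-8) = -12 - ⅛*4 = -12 - ½ = -25/2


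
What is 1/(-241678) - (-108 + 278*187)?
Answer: -12537771285/241678 ≈ -51878.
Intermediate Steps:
1/(-241678) - (-108 + 278*187) = -1/241678 - (-108 + 51986) = -1/241678 - 1*51878 = -1/241678 - 51878 = -12537771285/241678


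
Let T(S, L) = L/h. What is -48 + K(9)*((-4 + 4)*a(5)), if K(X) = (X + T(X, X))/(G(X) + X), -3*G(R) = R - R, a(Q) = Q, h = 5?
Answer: -48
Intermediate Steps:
T(S, L) = L/5
G(R) = 0 (G(R) = -(R - R)/3 = -⅓*0 = 0)
K(X) = 6/5 (K(X) = (X + X/5)/(0 + X) = (6*X/5)/X = 6/5)
-48 + K(9)*((-4 + 4)*a(5)) = -48 + 6*((-4 + 4)*5)/5 = -48 + 6*(0*5)/5 = -48 + (6/5)*0 = -48 + 0 = -48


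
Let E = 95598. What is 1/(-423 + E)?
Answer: 1/95175 ≈ 1.0507e-5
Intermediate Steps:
1/(-423 + E) = 1/(-423 + 95598) = 1/95175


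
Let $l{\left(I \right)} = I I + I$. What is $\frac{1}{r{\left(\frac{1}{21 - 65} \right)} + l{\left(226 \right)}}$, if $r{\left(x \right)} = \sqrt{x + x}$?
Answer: $\frac{1128644}{57901694489} - \frac{i \sqrt{22}}{57901694489} \approx 1.9492 \cdot 10^{-5} - 8.1007 \cdot 10^{-11} i$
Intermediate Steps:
$l{\left(I \right)} = I + I^{2}$ ($l{\left(I \right)} = I^{2} + I = I + I^{2}$)
$r{\left(x \right)} = \sqrt{2} \sqrt{x}$ ($r{\left(x \right)} = \sqrt{2 x} = \sqrt{2} \sqrt{x}$)
$\frac{1}{r{\left(\frac{1}{21 - 65} \right)} + l{\left(226 \right)}} = \frac{1}{\sqrt{2} \sqrt{\frac{1}{21 - 65}} + 226 \left(1 + 226\right)} = \frac{1}{\sqrt{2} \sqrt{\frac{1}{-44}} + 226 \cdot 227} = \frac{1}{\sqrt{2} \sqrt{- \frac{1}{44}} + 51302} = \frac{1}{\sqrt{2} \frac{i \sqrt{11}}{22} + 51302} = \frac{1}{\frac{i \sqrt{22}}{22} + 51302} = \frac{1}{51302 + \frac{i \sqrt{22}}{22}}$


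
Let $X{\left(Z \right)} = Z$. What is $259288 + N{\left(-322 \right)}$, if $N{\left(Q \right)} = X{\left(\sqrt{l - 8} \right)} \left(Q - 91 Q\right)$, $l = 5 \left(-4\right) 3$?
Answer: $259288 + 57960 i \sqrt{17} \approx 2.5929 \cdot 10^{5} + 2.3898 \cdot 10^{5} i$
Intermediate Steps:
$l = -60$ ($l = \left(-20\right) 3 = -60$)
$N{\left(Q \right)} = - 180 i Q \sqrt{17}$ ($N{\left(Q \right)} = \sqrt{-60 - 8} \left(Q - 91 Q\right) = \sqrt{-68} \left(- 90 Q\right) = 2 i \sqrt{17} \left(- 90 Q\right) = - 180 i Q \sqrt{17}$)
$259288 + N{\left(-322 \right)} = 259288 - 180 i \left(-322\right) \sqrt{17} = 259288 + 57960 i \sqrt{17}$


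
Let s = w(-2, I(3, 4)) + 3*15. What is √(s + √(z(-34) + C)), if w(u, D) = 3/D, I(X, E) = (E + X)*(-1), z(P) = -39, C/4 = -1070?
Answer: √(2184 + 49*I*√4319)/7 ≈ 7.8734 + 4.1735*I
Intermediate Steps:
C = -4280 (C = 4*(-1070) = -4280)
I(X, E) = -E - X
s = 312/7 (s = 3/(-1*4 - 1*3) + 3*15 = 3/(-4 - 3) + 45 = 3/(-7) + 45 = 3*(-⅐) + 45 = -3/7 + 45 = 312/7 ≈ 44.571)
√(s + √(z(-34) + C)) = √(312/7 + √(-39 - 4280)) = √(312/7 + √(-4319)) = √(312/7 + I*√4319)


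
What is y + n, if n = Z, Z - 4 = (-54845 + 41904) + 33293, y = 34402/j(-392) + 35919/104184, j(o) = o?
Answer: 11496827609/567224 ≈ 20269.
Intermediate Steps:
y = -49584135/567224 (y = 34402/(-392) + 35919/104184 = 34402*(-1/392) + 35919*(1/104184) = -17201/196 + 3991/11576 = -49584135/567224 ≈ -87.415)
Z = 20356 (Z = 4 + ((-54845 + 41904) + 33293) = 4 + (-12941 + 33293) = 4 + 20352 = 20356)
n = 20356
y + n = -49584135/567224 + 20356 = 11496827609/567224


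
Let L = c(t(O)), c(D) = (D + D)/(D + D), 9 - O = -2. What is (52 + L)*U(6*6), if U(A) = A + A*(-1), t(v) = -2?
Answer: 0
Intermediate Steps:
O = 11 (O = 9 - 1*(-2) = 9 + 2 = 11)
U(A) = 0 (U(A) = A - A = 0)
c(D) = 1 (c(D) = (2*D)/((2*D)) = (2*D)*(1/(2*D)) = 1)
L = 1
(52 + L)*U(6*6) = (52 + 1)*0 = 53*0 = 0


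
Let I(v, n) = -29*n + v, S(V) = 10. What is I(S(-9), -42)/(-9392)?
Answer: -307/2348 ≈ -0.13075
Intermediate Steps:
I(v, n) = v - 29*n
I(S(-9), -42)/(-9392) = (10 - 29*(-42))/(-9392) = (10 + 1218)*(-1/9392) = 1228*(-1/9392) = -307/2348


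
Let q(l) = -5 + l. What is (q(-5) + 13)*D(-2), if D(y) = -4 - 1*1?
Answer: -15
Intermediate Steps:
D(y) = -5 (D(y) = -4 - 1 = -5)
(q(-5) + 13)*D(-2) = ((-5 - 5) + 13)*(-5) = (-10 + 13)*(-5) = 3*(-5) = -15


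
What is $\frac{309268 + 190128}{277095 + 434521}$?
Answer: $\frac{124849}{177904} \approx 0.70178$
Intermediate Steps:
$\frac{309268 + 190128}{277095 + 434521} = \frac{499396}{711616} = 499396 \cdot \frac{1}{711616} = \frac{124849}{177904}$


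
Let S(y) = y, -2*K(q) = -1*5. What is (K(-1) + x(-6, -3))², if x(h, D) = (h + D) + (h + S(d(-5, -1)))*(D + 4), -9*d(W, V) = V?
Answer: 49729/324 ≈ 153.48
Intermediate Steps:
K(q) = 5/2 (K(q) = -(-1)*5/2 = -½*(-5) = 5/2)
d(W, V) = -V/9
x(h, D) = D + h + (4 + D)*(⅑ + h) (x(h, D) = (h + D) + (h - ⅑*(-1))*(D + 4) = (D + h) + (h + ⅑)*(4 + D) = (D + h) + (⅑ + h)*(4 + D) = (D + h) + (4 + D)*(⅑ + h) = D + h + (4 + D)*(⅑ + h))
(K(-1) + x(-6, -3))² = (5/2 + (4/9 + 5*(-6) + (10/9)*(-3) - 3*(-6)))² = (5/2 + (4/9 - 30 - 10/3 + 18))² = (5/2 - 134/9)² = (-223/18)² = 49729/324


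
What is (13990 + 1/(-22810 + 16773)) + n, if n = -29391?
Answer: -92975838/6037 ≈ -15401.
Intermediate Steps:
(13990 + 1/(-22810 + 16773)) + n = (13990 + 1/(-22810 + 16773)) - 29391 = (13990 + 1/(-6037)) - 29391 = (13990 - 1/6037) - 29391 = 84457629/6037 - 29391 = -92975838/6037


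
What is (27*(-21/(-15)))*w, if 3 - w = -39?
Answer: 7938/5 ≈ 1587.6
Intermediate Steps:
w = 42 (w = 3 - 1*(-39) = 3 + 39 = 42)
(27*(-21/(-15)))*w = (27*(-21/(-15)))*42 = (27*(-21*(-1/15)))*42 = (27*(7/5))*42 = (189/5)*42 = 7938/5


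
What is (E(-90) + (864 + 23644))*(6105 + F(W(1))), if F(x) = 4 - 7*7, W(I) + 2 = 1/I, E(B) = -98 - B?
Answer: 148470000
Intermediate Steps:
W(I) = -2 + 1/I
F(x) = -45 (F(x) = 4 - 49 = -45)
(E(-90) + (864 + 23644))*(6105 + F(W(1))) = ((-98 - 1*(-90)) + (864 + 23644))*(6105 - 45) = ((-98 + 90) + 24508)*6060 = (-8 + 24508)*6060 = 24500*6060 = 148470000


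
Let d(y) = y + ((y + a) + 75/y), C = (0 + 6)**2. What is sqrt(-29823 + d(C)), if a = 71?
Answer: I*sqrt(1068405)/6 ≈ 172.27*I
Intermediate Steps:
C = 36 (C = 6**2 = 36)
d(y) = 71 + 2*y + 75/y (d(y) = y + ((y + 71) + 75/y) = y + ((71 + y) + 75/y) = y + (71 + y + 75/y) = 71 + 2*y + 75/y)
sqrt(-29823 + d(C)) = sqrt(-29823 + (71 + 2*36 + 75/36)) = sqrt(-29823 + (71 + 72 + 75*(1/36))) = sqrt(-29823 + (71 + 72 + 25/12)) = sqrt(-29823 + 1741/12) = sqrt(-356135/12) = I*sqrt(1068405)/6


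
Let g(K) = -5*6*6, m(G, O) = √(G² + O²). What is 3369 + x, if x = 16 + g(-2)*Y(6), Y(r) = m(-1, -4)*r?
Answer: 3385 - 1080*√17 ≈ -1068.0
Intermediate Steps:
Y(r) = r*√17 (Y(r) = √((-1)² + (-4)²)*r = √(1 + 16)*r = √17*r = r*√17)
g(K) = -180 (g(K) = -30*6 = -180)
x = 16 - 1080*√17 ≈ -4437.0
3369 + x = 3369 + (16 - 1080*√17) = 3385 - 1080*√17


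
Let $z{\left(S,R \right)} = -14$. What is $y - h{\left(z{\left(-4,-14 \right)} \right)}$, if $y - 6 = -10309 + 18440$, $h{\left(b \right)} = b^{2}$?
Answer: $7941$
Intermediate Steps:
$y = 8137$ ($y = 6 + \left(-10309 + 18440\right) = 6 + 8131 = 8137$)
$y - h{\left(z{\left(-4,-14 \right)} \right)} = 8137 - \left(-14\right)^{2} = 8137 - 196 = 7941$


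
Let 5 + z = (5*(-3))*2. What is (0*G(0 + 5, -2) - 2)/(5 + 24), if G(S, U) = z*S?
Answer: -2/29 ≈ -0.068966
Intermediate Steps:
z = -35 (z = -5 + (5*(-3))*2 = -5 - 15*2 = -5 - 30 = -35)
G(S, U) = -35*S
(0*G(0 + 5, -2) - 2)/(5 + 24) = (0*(-35*(0 + 5)) - 2)/(5 + 24) = (0*(-35*5) - 2)/29 = (0*(-175) - 2)/29 = (0 - 2)/29 = (1/29)*(-2) = -2/29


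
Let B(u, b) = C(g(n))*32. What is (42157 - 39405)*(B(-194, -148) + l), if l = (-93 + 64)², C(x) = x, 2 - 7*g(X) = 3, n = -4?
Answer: 16112960/7 ≈ 2.3019e+6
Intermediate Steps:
g(X) = -⅐ (g(X) = 2/7 - ⅐*3 = 2/7 - 3/7 = -⅐)
l = 841 (l = (-29)² = 841)
B(u, b) = -32/7 (B(u, b) = -⅐*32 = -32/7)
(42157 - 39405)*(B(-194, -148) + l) = (42157 - 39405)*(-32/7 + 841) = 2752*(5855/7) = 16112960/7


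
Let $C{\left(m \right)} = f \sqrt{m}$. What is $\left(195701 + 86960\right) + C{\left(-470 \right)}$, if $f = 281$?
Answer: $282661 + 281 i \sqrt{470} \approx 2.8266 \cdot 10^{5} + 6091.9 i$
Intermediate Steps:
$C{\left(m \right)} = 281 \sqrt{m}$
$\left(195701 + 86960\right) + C{\left(-470 \right)} = \left(195701 + 86960\right) + 281 \sqrt{-470} = 282661 + 281 i \sqrt{470}$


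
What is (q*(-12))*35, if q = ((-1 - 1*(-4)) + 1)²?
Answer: -6720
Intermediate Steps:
q = 16 (q = ((-1 + 4) + 1)² = (3 + 1)² = 4² = 16)
(q*(-12))*35 = (16*(-12))*35 = -192*35 = -6720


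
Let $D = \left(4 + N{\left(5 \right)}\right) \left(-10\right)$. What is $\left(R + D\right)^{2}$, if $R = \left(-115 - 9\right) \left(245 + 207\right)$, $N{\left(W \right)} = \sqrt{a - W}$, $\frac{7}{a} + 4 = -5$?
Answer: $\frac{28312768496}{9} + 747840 i \sqrt{13} \approx 3.1459 \cdot 10^{9} + 2.6964 \cdot 10^{6} i$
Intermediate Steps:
$a = - \frac{7}{9}$ ($a = \frac{7}{-4 - 5} = \frac{7}{-9} = 7 \left(- \frac{1}{9}\right) = - \frac{7}{9} \approx -0.77778$)
$N{\left(W \right)} = \sqrt{- \frac{7}{9} - W}$
$R = -56048$ ($R = \left(-124\right) 452 = -56048$)
$D = -40 - \frac{20 i \sqrt{13}}{3}$ ($D = \left(4 + \frac{\sqrt{-7 - 45}}{3}\right) \left(-10\right) = \left(4 + \frac{\sqrt{-52}}{3}\right) \left(-10\right) = \left(4 + \frac{2 i \sqrt{13}}{3}\right) \left(-10\right) = -40 - \frac{20 i \sqrt{13}}{3} \approx -40.0 - 24.037 i$)
$\left(R + D\right)^{2} = \left(-56048 - \left(40 + \frac{20 i \sqrt{13}}{3}\right)\right)^{2} = \left(-56088 - \frac{20 i \sqrt{13}}{3}\right)^{2}$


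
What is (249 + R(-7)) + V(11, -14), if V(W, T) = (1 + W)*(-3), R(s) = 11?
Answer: 224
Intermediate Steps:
V(W, T) = -3 - 3*W
(249 + R(-7)) + V(11, -14) = (249 + 11) + (-3 - 3*11) = 260 + (-3 - 33) = 260 - 36 = 224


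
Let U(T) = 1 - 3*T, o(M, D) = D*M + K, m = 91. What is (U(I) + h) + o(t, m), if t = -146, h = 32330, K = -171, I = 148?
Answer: 18430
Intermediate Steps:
o(M, D) = -171 + D*M (o(M, D) = D*M - 171 = -171 + D*M)
(U(I) + h) + o(t, m) = ((1 - 3*148) + 32330) + (-171 + 91*(-146)) = ((1 - 444) + 32330) + (-171 - 13286) = (-443 + 32330) - 13457 = 31887 - 13457 = 18430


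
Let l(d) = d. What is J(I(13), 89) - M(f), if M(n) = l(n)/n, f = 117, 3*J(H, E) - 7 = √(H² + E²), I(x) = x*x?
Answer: 4/3 + √36482/3 ≈ 65.001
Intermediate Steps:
I(x) = x²
J(H, E) = 7/3 + √(E² + H²)/3 (J(H, E) = 7/3 + √(H² + E²)/3 = 7/3 + √(E² + H²)/3)
M(n) = 1 (M(n) = n/n = 1)
J(I(13), 89) - M(f) = (7/3 + √(89² + (13²)²)/3) - 1*1 = (7/3 + √(7921 + 169²)/3) - 1 = (7/3 + √(7921 + 28561)/3) - 1 = (7/3 + √36482/3) - 1 = 4/3 + √36482/3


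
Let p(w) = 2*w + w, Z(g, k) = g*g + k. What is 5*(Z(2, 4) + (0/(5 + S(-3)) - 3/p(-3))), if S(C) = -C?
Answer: 125/3 ≈ 41.667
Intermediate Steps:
Z(g, k) = k + g² (Z(g, k) = g² + k = k + g²)
p(w) = 3*w
5*(Z(2, 4) + (0/(5 + S(-3)) - 3/p(-3))) = 5*((4 + 2²) + (0/(5 - 1*(-3)) - 3/(3*(-3)))) = 5*((4 + 4) + (0/(5 + 3) - 3/(-9))) = 5*(8 + (0/8 - 3*(-⅑))) = 5*(8 + (0*(⅛) + ⅓)) = 5*(8 + (0 + ⅓)) = 5*(8 + ⅓) = 5*(25/3) = 125/3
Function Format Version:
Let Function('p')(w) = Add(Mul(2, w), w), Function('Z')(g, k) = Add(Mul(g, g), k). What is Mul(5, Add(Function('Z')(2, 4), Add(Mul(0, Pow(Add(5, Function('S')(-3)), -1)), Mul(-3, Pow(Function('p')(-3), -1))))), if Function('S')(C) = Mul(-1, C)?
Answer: Rational(125, 3) ≈ 41.667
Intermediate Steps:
Function('Z')(g, k) = Add(k, Pow(g, 2)) (Function('Z')(g, k) = Add(Pow(g, 2), k) = Add(k, Pow(g, 2)))
Function('p')(w) = Mul(3, w)
Mul(5, Add(Function('Z')(2, 4), Add(Mul(0, Pow(Add(5, Function('S')(-3)), -1)), Mul(-3, Pow(Function('p')(-3), -1))))) = Mul(5, Add(Add(4, Pow(2, 2)), Add(Mul(0, Pow(Add(5, Mul(-1, -3)), -1)), Mul(-3, Pow(Mul(3, -3), -1))))) = Mul(5, Add(Add(4, 4), Add(Mul(0, Pow(Add(5, 3), -1)), Mul(-3, Pow(-9, -1))))) = Mul(5, Add(8, Add(Mul(0, Pow(8, -1)), Mul(-3, Rational(-1, 9))))) = Mul(5, Add(8, Add(Mul(0, Rational(1, 8)), Rational(1, 3)))) = Mul(5, Add(8, Add(0, Rational(1, 3)))) = Mul(5, Add(8, Rational(1, 3))) = Mul(5, Rational(25, 3)) = Rational(125, 3)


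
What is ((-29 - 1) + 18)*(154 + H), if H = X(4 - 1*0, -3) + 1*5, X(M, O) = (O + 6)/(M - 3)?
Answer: -1944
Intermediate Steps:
X(M, O) = (6 + O)/(-3 + M)
H = 8 (H = (6 - 3)/(-3 + (4 - 1*0)) + 1*5 = 3/(-3 + (4 + 0)) + 5 = 3/(-3 + 4) + 5 = 3/1 + 5 = 1*3 + 5 = 3 + 5 = 8)
((-29 - 1) + 18)*(154 + H) = ((-29 - 1) + 18)*(154 + 8) = (-30 + 18)*162 = -12*162 = -1944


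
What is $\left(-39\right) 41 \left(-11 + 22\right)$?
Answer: $-17589$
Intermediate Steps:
$\left(-39\right) 41 \left(-11 + 22\right) = \left(-1599\right) 11 = -17589$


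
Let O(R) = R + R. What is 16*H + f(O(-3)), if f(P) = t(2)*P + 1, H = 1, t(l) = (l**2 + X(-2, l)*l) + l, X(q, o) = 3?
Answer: -55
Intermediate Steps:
O(R) = 2*R
t(l) = l**2 + 4*l (t(l) = (l**2 + 3*l) + l = l**2 + 4*l)
f(P) = 1 + 12*P (f(P) = (2*(4 + 2))*P + 1 = (2*6)*P + 1 = 12*P + 1 = 1 + 12*P)
16*H + f(O(-3)) = 16*1 + (1 + 12*(2*(-3))) = 16 + (1 + 12*(-6)) = 16 + (1 - 72) = 16 - 71 = -55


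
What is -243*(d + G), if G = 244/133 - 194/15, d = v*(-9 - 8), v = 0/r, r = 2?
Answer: 1793502/665 ≈ 2697.0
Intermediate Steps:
v = 0 (v = 0/2 = 0*(1/2) = 0)
d = 0 (d = 0*(-9 - 8) = 0*(-17) = 0)
G = -22142/1995 (G = 244*(1/133) - 194*1/15 = 244/133 - 194/15 = -22142/1995 ≈ -11.099)
-243*(d + G) = -243*(0 - 22142/1995) = -243*(-22142/1995) = 1793502/665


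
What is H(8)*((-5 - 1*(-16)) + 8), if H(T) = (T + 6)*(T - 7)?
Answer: 266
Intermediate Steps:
H(T) = (-7 + T)*(6 + T) (H(T) = (6 + T)*(-7 + T) = (-7 + T)*(6 + T))
H(8)*((-5 - 1*(-16)) + 8) = (-42 + 8² - 1*8)*((-5 - 1*(-16)) + 8) = (-42 + 64 - 8)*((-5 + 16) + 8) = 14*(11 + 8) = 14*19 = 266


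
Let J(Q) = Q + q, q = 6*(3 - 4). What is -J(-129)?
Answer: 135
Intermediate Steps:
q = -6 (q = 6*(-1) = -6)
J(Q) = -6 + Q (J(Q) = Q - 6 = -6 + Q)
-J(-129) = -(-6 - 129) = -1*(-135) = 135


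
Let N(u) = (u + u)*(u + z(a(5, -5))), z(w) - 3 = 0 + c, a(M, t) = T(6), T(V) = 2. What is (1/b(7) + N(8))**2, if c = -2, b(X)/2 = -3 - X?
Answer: 8288641/400 ≈ 20722.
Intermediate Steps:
b(X) = -6 - 2*X (b(X) = 2*(-3 - X) = -6 - 2*X)
a(M, t) = 2
z(w) = 1 (z(w) = 3 + (0 - 2) = 3 - 2 = 1)
N(u) = 2*u*(1 + u) (N(u) = (u + u)*(u + 1) = (2*u)*(1 + u) = 2*u*(1 + u))
(1/b(7) + N(8))**2 = (1/(-6 - 2*7) + 2*8*(1 + 8))**2 = (1/(-6 - 14) + 2*8*9)**2 = (1/(-20) + 144)**2 = (-1/20 + 144)**2 = (2879/20)**2 = 8288641/400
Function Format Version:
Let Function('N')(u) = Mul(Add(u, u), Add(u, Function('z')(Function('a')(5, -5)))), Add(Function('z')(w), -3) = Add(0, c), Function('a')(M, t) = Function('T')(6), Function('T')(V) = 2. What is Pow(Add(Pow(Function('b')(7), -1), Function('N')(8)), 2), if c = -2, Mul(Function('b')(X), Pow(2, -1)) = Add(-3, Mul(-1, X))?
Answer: Rational(8288641, 400) ≈ 20722.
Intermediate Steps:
Function('b')(X) = Add(-6, Mul(-2, X)) (Function('b')(X) = Mul(2, Add(-3, Mul(-1, X))) = Add(-6, Mul(-2, X)))
Function('a')(M, t) = 2
Function('z')(w) = 1 (Function('z')(w) = Add(3, Add(0, -2)) = Add(3, -2) = 1)
Function('N')(u) = Mul(2, u, Add(1, u)) (Function('N')(u) = Mul(Add(u, u), Add(u, 1)) = Mul(Mul(2, u), Add(1, u)) = Mul(2, u, Add(1, u)))
Pow(Add(Pow(Function('b')(7), -1), Function('N')(8)), 2) = Pow(Add(Pow(Add(-6, Mul(-2, 7)), -1), Mul(2, 8, Add(1, 8))), 2) = Pow(Add(Pow(Add(-6, -14), -1), Mul(2, 8, 9)), 2) = Pow(Add(Pow(-20, -1), 144), 2) = Pow(Add(Rational(-1, 20), 144), 2) = Pow(Rational(2879, 20), 2) = Rational(8288641, 400)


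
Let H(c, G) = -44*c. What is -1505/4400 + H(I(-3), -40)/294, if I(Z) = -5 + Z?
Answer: 110633/129360 ≈ 0.85523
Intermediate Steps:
-1505/4400 + H(I(-3), -40)/294 = -1505/4400 - 44*(-5 - 3)/294 = -1505*1/4400 - 44*(-8)*(1/294) = -301/880 + 352*(1/294) = -301/880 + 176/147 = 110633/129360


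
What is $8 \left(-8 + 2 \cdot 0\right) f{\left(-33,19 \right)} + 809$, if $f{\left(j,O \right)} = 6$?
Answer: $425$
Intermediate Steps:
$8 \left(-8 + 2 \cdot 0\right) f{\left(-33,19 \right)} + 809 = 8 \left(-8 + 2 \cdot 0\right) 6 + 809 = 8 \left(-8 + 0\right) 6 + 809 = 8 \left(-8\right) 6 + 809 = \left(-64\right) 6 + 809 = -384 + 809 = 425$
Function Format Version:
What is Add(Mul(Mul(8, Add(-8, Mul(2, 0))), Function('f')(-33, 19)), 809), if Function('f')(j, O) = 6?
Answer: 425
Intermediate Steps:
Add(Mul(Mul(8, Add(-8, Mul(2, 0))), Function('f')(-33, 19)), 809) = Add(Mul(Mul(8, Add(-8, Mul(2, 0))), 6), 809) = Add(Mul(Mul(8, Add(-8, 0)), 6), 809) = Add(Mul(Mul(8, -8), 6), 809) = Add(Mul(-64, 6), 809) = Add(-384, 809) = 425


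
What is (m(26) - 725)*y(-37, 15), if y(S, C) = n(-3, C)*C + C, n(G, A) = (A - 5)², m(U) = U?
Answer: -1058985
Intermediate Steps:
n(G, A) = (-5 + A)²
y(S, C) = C + C*(-5 + C)² (y(S, C) = (-5 + C)²*C + C = C*(-5 + C)² + C = C + C*(-5 + C)²)
(m(26) - 725)*y(-37, 15) = (26 - 725)*(15*(1 + (-5 + 15)²)) = -10485*(1 + 10²) = -10485*(1 + 100) = -10485*101 = -699*1515 = -1058985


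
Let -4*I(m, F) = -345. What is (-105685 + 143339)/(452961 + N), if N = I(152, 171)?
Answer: 150616/1812189 ≈ 0.083113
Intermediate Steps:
I(m, F) = 345/4 (I(m, F) = -¼*(-345) = 345/4)
N = 345/4 ≈ 86.250
(-105685 + 143339)/(452961 + N) = (-105685 + 143339)/(452961 + 345/4) = 37654/(1812189/4) = 37654*(4/1812189) = 150616/1812189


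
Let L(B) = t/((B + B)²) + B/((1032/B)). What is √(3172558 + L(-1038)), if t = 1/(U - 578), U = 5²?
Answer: √7733824953071470064903/49365204 ≈ 1781.5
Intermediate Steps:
U = 25
t = -1/553 (t = 1/(25 - 578) = 1/(-553) = -1/553 ≈ -0.0018083)
L(B) = -1/(2212*B²) + B²/1032 (L(B) = -1/(553*(B + B)²) + B/((1032/B)) = -1/(4*B²)/553 + B*(B/1032) = -1/(4*B²)/553 + B²/1032 = -1/(2212*B²) + B²/1032)
√(3172558 + L(-1038)) = √(3172558 + (1/570696)*(-258 + 553*(-1038)⁴)/(-1038)²) = √(3172558 + (1/570696)*(1/1077444)*(-258 + 553*1160885573136)) = √(3172558 + (1/570696)*(1/1077444)*(-258 + 641969721944208)) = √(3172558 + (1/570696)*(1/1077444)*641969721943950) = √(3172558 + 106994953657325/102482163504) = √(325237602635580557/102482163504) = √7733824953071470064903/49365204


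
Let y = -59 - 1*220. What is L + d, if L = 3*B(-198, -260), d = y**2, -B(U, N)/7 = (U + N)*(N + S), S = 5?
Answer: -2374749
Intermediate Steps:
B(U, N) = -7*(5 + N)*(N + U) (B(U, N) = -7*(U + N)*(N + 5) = -7*(N + U)*(5 + N) = -7*(5 + N)*(N + U))
y = -279 (y = -59 - 220 = -279)
d = 77841 (d = (-279)**2 = 77841)
L = -2452590 (L = 3*(-35*(-260) - 35*(-198) - 7*(-260)**2 - 7*(-260)*(-198)) = 3*(9100 + 6930 - 7*67600 - 360360) = 3*(9100 + 6930 - 473200 - 360360) = 3*(-817530) = -2452590)
L + d = -2452590 + 77841 = -2374749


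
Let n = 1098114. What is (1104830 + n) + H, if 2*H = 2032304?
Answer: 3219096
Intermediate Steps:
H = 1016152 (H = (1/2)*2032304 = 1016152)
(1104830 + n) + H = (1104830 + 1098114) + 1016152 = 2202944 + 1016152 = 3219096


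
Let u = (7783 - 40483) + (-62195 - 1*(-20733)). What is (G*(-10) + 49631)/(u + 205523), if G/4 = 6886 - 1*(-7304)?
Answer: -517969/131361 ≈ -3.9431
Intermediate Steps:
u = -74162 (u = -32700 + (-62195 + 20733) = -32700 - 41462 = -74162)
G = 56760 (G = 4*(6886 - 1*(-7304)) = 4*(6886 + 7304) = 4*14190 = 56760)
(G*(-10) + 49631)/(u + 205523) = (56760*(-10) + 49631)/(-74162 + 205523) = (-567600 + 49631)/131361 = -517969*1/131361 = -517969/131361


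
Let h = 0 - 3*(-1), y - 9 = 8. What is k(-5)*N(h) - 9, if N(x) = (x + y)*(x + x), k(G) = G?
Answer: -609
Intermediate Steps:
y = 17 (y = 9 + 8 = 17)
h = 3 (h = 0 + 3 = 3)
N(x) = 2*x*(17 + x) (N(x) = (x + 17)*(x + x) = (17 + x)*(2*x) = 2*x*(17 + x))
k(-5)*N(h) - 9 = -10*3*(17 + 3) - 9 = -10*3*20 - 9 = -5*120 - 9 = -600 - 9 = -609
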